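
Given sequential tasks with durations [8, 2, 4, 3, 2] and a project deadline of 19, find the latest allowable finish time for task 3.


LF(activity 3) = deadline - sum of successor durations
Successors: activities 4 through 5 with durations [3, 2]
Sum of successor durations = 5
LF = 19 - 5 = 14

14


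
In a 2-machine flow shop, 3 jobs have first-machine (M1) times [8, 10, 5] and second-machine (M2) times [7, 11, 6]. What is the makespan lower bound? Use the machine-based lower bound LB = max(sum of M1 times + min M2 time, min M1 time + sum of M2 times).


LB1 = sum(M1 times) + min(M2 times) = 23 + 6 = 29
LB2 = min(M1 times) + sum(M2 times) = 5 + 24 = 29
Lower bound = max(LB1, LB2) = max(29, 29) = 29

29


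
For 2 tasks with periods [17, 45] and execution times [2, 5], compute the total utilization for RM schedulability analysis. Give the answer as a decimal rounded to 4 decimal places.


Compute individual utilizations (exact fractions):
  Task 1: C/T = 2/17 (approx. 0.1176)
  Task 2: C/T = 5/45 = 1/9 (approx. 0.1111)
Total utilization U = 2/17 + 1/9 = 35/153
Rounded to 4 decimal places: U = 0.2288
RM (Liu & Layland) bound for 2 tasks = 0.828427; compare with U = 35/153 (approx. 0.228758)
U <= bound, so schedulable by RM sufficient condition.

0.2288


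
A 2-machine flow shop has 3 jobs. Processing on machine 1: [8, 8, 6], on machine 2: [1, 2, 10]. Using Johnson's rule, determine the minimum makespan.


Apply Johnson's rule:
  Group 1 (a <= b): [(3, 6, 10)]
  Group 2 (a > b): [(2, 8, 2), (1, 8, 1)]
Optimal job order: [3, 2, 1]
Schedule:
  Job 3: M1 done at 6, M2 done at 16
  Job 2: M1 done at 14, M2 done at 18
  Job 1: M1 done at 22, M2 done at 23
Makespan = 23

23


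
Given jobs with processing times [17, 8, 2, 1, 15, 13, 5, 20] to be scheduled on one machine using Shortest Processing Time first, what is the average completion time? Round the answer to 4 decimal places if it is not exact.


Sort jobs by processing time (SPT order): [1, 2, 5, 8, 13, 15, 17, 20]
Compute completion times sequentially:
  Job 1: processing = 1, completes at 1
  Job 2: processing = 2, completes at 3
  Job 3: processing = 5, completes at 8
  Job 4: processing = 8, completes at 16
  Job 5: processing = 13, completes at 29
  Job 6: processing = 15, completes at 44
  Job 7: processing = 17, completes at 61
  Job 8: processing = 20, completes at 81
Sum of completion times = 243
Average completion time = 243/8 = 30.375

30.375


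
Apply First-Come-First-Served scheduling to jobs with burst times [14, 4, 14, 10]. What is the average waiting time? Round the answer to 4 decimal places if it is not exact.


FCFS order (as given): [14, 4, 14, 10]
Waiting times:
  Job 1: wait = 0
  Job 2: wait = 14
  Job 3: wait = 18
  Job 4: wait = 32
Sum of waiting times = 64
Average waiting time = 64/4 = 16.0

16.0


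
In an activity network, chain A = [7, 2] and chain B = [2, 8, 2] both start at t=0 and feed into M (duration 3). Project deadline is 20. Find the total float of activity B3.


Forward pass: ES(B3) = sum of predecessors on chain B = 10
EF = ES + duration = 10 + 2 = 12
Backward pass: LF(M) = deadline = 20; LS(M) = 20 - 3 = 17
LF(B3) = LS(M) - sum(successors on chain B) = 17 - 0 = 17
LS = LF - duration = 17 - 2 = 15
Total float = LS - ES = 15 - 10 = 5

5


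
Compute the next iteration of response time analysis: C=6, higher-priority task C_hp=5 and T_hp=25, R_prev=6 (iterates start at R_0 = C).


R_next = C + ceil(R_prev / T_hp) * C_hp
ceil(6 / 25) = ceil(0.24) = 1
Interference = 1 * 5 = 5
R_next = 6 + 5 = 11

11


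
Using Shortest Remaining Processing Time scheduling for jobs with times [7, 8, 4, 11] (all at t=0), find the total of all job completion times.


Since all jobs arrive at t=0, SRPT equals SPT ordering.
SPT order: [4, 7, 8, 11]
Completion times:
  Job 1: p=4, C=4
  Job 2: p=7, C=11
  Job 3: p=8, C=19
  Job 4: p=11, C=30
Total completion time = 4 + 11 + 19 + 30 = 64

64


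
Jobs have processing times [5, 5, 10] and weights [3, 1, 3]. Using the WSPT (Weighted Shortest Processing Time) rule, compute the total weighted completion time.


Compute p/w ratios and sort ascending (WSPT): [(5, 3), (10, 3), (5, 1)]
Compute weighted completion times:
  Job (p=5,w=3): C=5, w*C=3*5=15
  Job (p=10,w=3): C=15, w*C=3*15=45
  Job (p=5,w=1): C=20, w*C=1*20=20
Total weighted completion time = 80

80


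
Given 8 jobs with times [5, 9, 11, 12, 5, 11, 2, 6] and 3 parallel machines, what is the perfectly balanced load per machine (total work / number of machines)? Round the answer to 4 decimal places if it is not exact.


Total processing time = 5 + 9 + 11 + 12 + 5 + 11 + 2 + 6 = 61
Number of machines = 3
Ideal balanced load = 61 / 3 = 20.3333

20.3333


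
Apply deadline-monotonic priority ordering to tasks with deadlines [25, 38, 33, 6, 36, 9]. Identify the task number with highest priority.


Sort tasks by relative deadline (ascending):
  Task 4: deadline = 6
  Task 6: deadline = 9
  Task 1: deadline = 25
  Task 3: deadline = 33
  Task 5: deadline = 36
  Task 2: deadline = 38
Priority order (highest first): [4, 6, 1, 3, 5, 2]
Highest priority task = 4

4


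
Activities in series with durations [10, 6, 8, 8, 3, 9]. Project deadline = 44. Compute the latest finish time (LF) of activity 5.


LF(activity 5) = deadline - sum of successor durations
Successors: activities 6 through 6 with durations [9]
Sum of successor durations = 9
LF = 44 - 9 = 35

35


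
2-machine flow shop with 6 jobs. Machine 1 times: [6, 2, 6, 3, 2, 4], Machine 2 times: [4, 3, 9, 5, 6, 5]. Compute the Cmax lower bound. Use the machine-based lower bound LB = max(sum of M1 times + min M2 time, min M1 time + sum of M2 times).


LB1 = sum(M1 times) + min(M2 times) = 23 + 3 = 26
LB2 = min(M1 times) + sum(M2 times) = 2 + 32 = 34
Lower bound = max(LB1, LB2) = max(26, 34) = 34

34


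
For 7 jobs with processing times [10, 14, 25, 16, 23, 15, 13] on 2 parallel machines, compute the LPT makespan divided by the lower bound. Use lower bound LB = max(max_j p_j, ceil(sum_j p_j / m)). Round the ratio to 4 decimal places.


LPT order: [25, 23, 16, 15, 14, 13, 10]
Machine loads after assignment: [63, 53]
LPT makespan = 63
Lower bound = max(max_job, ceil(total/2)) = max(25, 58) = 58
Ratio = 63 / 58 = 1.0862

1.0862


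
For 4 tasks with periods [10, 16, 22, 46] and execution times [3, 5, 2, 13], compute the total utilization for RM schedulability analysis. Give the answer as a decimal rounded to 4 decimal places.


Compute individual utilizations (exact fractions):
  Task 1: C/T = 3/10 (approx. 0.3)
  Task 2: C/T = 5/16 (approx. 0.3125)
  Task 3: C/T = 2/22 = 1/11 (approx. 0.0909)
  Task 4: C/T = 13/46 (approx. 0.2826)
Total utilization U = 3/10 + 5/16 + 1/11 + 13/46 = 19957/20240
Rounded to 4 decimal places: U = 0.9860
RM (Liu & Layland) bound for 4 tasks = 0.756828; compare with U = 19957/20240 (approx. 0.986018)
bound < U <= 1, so the RM sufficient condition is not met (inconclusive; an exact test such as response-time analysis is needed).

0.9860


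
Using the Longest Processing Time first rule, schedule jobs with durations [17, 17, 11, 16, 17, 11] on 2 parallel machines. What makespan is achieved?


Sort jobs in decreasing order (LPT): [17, 17, 17, 16, 11, 11]
Assign each job to the least loaded machine:
  Machine 1: jobs [17, 17, 11], load = 45
  Machine 2: jobs [17, 16, 11], load = 44
Makespan = max load = 45

45


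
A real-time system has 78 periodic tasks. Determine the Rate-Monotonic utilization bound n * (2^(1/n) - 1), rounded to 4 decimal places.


Compute 2^(1/78) = 1.0089261045
Subtract 1: 1.0089261045 - 1 = 0.0089261045
Multiply by n: 78 * 0.0089261045 = 0.6962361510
Round to 4 dp: 0.6962

0.6962


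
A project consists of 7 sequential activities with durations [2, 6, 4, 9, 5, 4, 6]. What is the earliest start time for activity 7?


Activity 7 starts after activities 1 through 6 complete.
Predecessor durations: [2, 6, 4, 9, 5, 4]
ES = 2 + 6 + 4 + 9 + 5 + 4 = 30

30


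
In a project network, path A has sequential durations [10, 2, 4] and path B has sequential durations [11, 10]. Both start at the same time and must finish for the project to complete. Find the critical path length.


Path A total = 10 + 2 + 4 = 16
Path B total = 11 + 10 = 21
Critical path = longest path = max(16, 21) = 21

21


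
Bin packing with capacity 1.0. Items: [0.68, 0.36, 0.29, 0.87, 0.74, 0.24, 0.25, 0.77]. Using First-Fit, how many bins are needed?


Place items sequentially using First-Fit:
  Item 0.68 -> new Bin 1
  Item 0.36 -> new Bin 2
  Item 0.29 -> Bin 1 (now 0.97)
  Item 0.87 -> new Bin 3
  Item 0.74 -> new Bin 4
  Item 0.24 -> Bin 2 (now 0.6)
  Item 0.25 -> Bin 2 (now 0.85)
  Item 0.77 -> new Bin 5
Total bins used = 5

5


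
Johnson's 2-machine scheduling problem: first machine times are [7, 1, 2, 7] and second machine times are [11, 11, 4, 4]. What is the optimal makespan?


Apply Johnson's rule:
  Group 1 (a <= b): [(2, 1, 11), (3, 2, 4), (1, 7, 11)]
  Group 2 (a > b): [(4, 7, 4)]
Optimal job order: [2, 3, 1, 4]
Schedule:
  Job 2: M1 done at 1, M2 done at 12
  Job 3: M1 done at 3, M2 done at 16
  Job 1: M1 done at 10, M2 done at 27
  Job 4: M1 done at 17, M2 done at 31
Makespan = 31

31


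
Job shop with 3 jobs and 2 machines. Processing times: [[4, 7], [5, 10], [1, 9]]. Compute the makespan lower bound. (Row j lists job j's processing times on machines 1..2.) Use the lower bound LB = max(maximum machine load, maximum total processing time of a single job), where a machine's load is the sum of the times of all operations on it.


Machine loads:
  Machine 1: 4 + 5 + 1 = 10
  Machine 2: 7 + 10 + 9 = 26
Max machine load = 26
Job totals:
  Job 1: 11
  Job 2: 15
  Job 3: 10
Max job total = 15
Lower bound = max(26, 15) = 26

26


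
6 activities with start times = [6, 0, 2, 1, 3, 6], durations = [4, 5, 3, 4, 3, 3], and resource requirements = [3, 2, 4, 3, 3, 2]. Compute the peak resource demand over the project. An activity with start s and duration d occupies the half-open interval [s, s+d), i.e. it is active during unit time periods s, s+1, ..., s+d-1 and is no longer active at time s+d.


Each activity i is active on [start_i, start_i + duration_i).
Compute total resource usage per time slot:
  t=0: active resources = [2], total = 2
  t=1: active resources = [2, 3], total = 5
  t=2: active resources = [2, 4, 3], total = 9
  t=3: active resources = [2, 4, 3, 3], total = 12
  t=4: active resources = [2, 4, 3, 3], total = 12
  t=5: active resources = [3], total = 3
  t=6: active resources = [3, 2], total = 5
  t=7: active resources = [3, 2], total = 5
  t=8: active resources = [3, 2], total = 5
  t=9: active resources = [3], total = 3
Peak resource demand = 12

12


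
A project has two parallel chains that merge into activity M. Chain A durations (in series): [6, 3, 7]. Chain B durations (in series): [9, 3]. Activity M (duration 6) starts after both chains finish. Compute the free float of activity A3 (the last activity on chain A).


ES(A3) = sum of predecessors on chain A = 9
EF(A3) = ES + duration = 9 + 7 = 16
Successor of A3 is M. ES(M) = max(sum(A), sum(B)) = max(16, 12) = 16
Free float = ES(successor) - EF(current) = 16 - 16 = 0

0


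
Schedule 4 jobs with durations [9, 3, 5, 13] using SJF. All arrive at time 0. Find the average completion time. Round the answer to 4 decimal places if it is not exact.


SJF order (ascending): [3, 5, 9, 13]
Completion times:
  Job 1: burst=3, C=3
  Job 2: burst=5, C=8
  Job 3: burst=9, C=17
  Job 4: burst=13, C=30
Average completion = 58/4 = 14.5

14.5


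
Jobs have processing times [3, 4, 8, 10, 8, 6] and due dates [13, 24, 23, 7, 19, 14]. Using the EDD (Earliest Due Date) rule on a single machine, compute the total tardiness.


Sort by due date (EDD order): [(10, 7), (3, 13), (6, 14), (8, 19), (8, 23), (4, 24)]
Compute completion times and tardiness:
  Job 1: p=10, d=7, C=10, tardiness=max(0,10-7)=3
  Job 2: p=3, d=13, C=13, tardiness=max(0,13-13)=0
  Job 3: p=6, d=14, C=19, tardiness=max(0,19-14)=5
  Job 4: p=8, d=19, C=27, tardiness=max(0,27-19)=8
  Job 5: p=8, d=23, C=35, tardiness=max(0,35-23)=12
  Job 6: p=4, d=24, C=39, tardiness=max(0,39-24)=15
Total tardiness = 43

43


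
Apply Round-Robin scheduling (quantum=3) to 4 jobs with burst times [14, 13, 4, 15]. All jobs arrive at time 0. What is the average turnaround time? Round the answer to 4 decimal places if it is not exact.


Time quantum = 3
Execution trace:
  J1 runs 3 units, time = 3
  J2 runs 3 units, time = 6
  J3 runs 3 units, time = 9
  J4 runs 3 units, time = 12
  J1 runs 3 units, time = 15
  J2 runs 3 units, time = 18
  J3 runs 1 units, time = 19
  J4 runs 3 units, time = 22
  J1 runs 3 units, time = 25
  J2 runs 3 units, time = 28
  J4 runs 3 units, time = 31
  J1 runs 3 units, time = 34
  J2 runs 3 units, time = 37
  J4 runs 3 units, time = 40
  J1 runs 2 units, time = 42
  J2 runs 1 units, time = 43
  J4 runs 3 units, time = 46
Finish times: [42, 43, 19, 46]
Average turnaround = 150/4 = 37.5

37.5


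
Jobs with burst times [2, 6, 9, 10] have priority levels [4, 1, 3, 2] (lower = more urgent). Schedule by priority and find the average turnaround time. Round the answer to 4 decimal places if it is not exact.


Sort by priority (ascending = highest first):
Order: [(1, 6), (2, 10), (3, 9), (4, 2)]
Completion times:
  Priority 1, burst=6, C=6
  Priority 2, burst=10, C=16
  Priority 3, burst=9, C=25
  Priority 4, burst=2, C=27
Average turnaround = 74/4 = 18.5

18.5


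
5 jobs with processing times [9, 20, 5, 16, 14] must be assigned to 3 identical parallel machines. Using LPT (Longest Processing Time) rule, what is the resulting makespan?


Sort jobs in decreasing order (LPT): [20, 16, 14, 9, 5]
Assign each job to the least loaded machine:
  Machine 1: jobs [20], load = 20
  Machine 2: jobs [16, 5], load = 21
  Machine 3: jobs [14, 9], load = 23
Makespan = max load = 23

23


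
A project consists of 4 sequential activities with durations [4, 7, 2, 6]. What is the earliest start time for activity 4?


Activity 4 starts after activities 1 through 3 complete.
Predecessor durations: [4, 7, 2]
ES = 4 + 7 + 2 = 13

13


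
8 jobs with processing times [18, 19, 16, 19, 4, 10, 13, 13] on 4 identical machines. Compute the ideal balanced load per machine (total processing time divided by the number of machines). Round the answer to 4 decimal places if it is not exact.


Total processing time = 18 + 19 + 16 + 19 + 4 + 10 + 13 + 13 = 112
Number of machines = 4
Ideal balanced load = 112 / 4 = 28.0

28.0


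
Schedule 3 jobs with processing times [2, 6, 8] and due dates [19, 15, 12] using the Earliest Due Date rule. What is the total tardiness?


Sort by due date (EDD order): [(8, 12), (6, 15), (2, 19)]
Compute completion times and tardiness:
  Job 1: p=8, d=12, C=8, tardiness=max(0,8-12)=0
  Job 2: p=6, d=15, C=14, tardiness=max(0,14-15)=0
  Job 3: p=2, d=19, C=16, tardiness=max(0,16-19)=0
Total tardiness = 0

0


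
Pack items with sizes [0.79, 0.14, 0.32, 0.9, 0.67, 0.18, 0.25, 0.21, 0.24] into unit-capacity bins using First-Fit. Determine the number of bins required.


Place items sequentially using First-Fit:
  Item 0.79 -> new Bin 1
  Item 0.14 -> Bin 1 (now 0.93)
  Item 0.32 -> new Bin 2
  Item 0.9 -> new Bin 3
  Item 0.67 -> Bin 2 (now 0.99)
  Item 0.18 -> new Bin 4
  Item 0.25 -> Bin 4 (now 0.43)
  Item 0.21 -> Bin 4 (now 0.64)
  Item 0.24 -> Bin 4 (now 0.88)
Total bins used = 4

4


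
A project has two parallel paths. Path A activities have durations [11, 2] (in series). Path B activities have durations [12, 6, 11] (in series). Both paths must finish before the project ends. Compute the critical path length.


Path A total = 11 + 2 = 13
Path B total = 12 + 6 + 11 = 29
Critical path = longest path = max(13, 29) = 29

29


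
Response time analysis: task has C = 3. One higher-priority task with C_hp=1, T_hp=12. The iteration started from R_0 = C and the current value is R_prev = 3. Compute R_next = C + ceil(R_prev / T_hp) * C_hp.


R_next = C + ceil(R_prev / T_hp) * C_hp
ceil(3 / 12) = ceil(0.25) = 1
Interference = 1 * 1 = 1
R_next = 3 + 1 = 4

4


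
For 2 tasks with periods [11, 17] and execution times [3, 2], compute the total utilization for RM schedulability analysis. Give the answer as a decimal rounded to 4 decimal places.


Compute individual utilizations (exact fractions):
  Task 1: C/T = 3/11 (approx. 0.2727)
  Task 2: C/T = 2/17 (approx. 0.1176)
Total utilization U = 3/11 + 2/17 = 73/187
Rounded to 4 decimal places: U = 0.3904
RM (Liu & Layland) bound for 2 tasks = 0.828427; compare with U = 73/187 (approx. 0.390374)
U <= bound, so schedulable by RM sufficient condition.

0.3904


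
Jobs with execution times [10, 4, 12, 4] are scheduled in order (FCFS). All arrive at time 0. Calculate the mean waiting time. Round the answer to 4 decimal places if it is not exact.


FCFS order (as given): [10, 4, 12, 4]
Waiting times:
  Job 1: wait = 0
  Job 2: wait = 10
  Job 3: wait = 14
  Job 4: wait = 26
Sum of waiting times = 50
Average waiting time = 50/4 = 12.5

12.5


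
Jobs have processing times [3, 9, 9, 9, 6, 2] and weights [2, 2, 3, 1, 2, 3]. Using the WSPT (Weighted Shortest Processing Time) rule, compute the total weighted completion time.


Compute p/w ratios and sort ascending (WSPT): [(2, 3), (3, 2), (9, 3), (6, 2), (9, 2), (9, 1)]
Compute weighted completion times:
  Job (p=2,w=3): C=2, w*C=3*2=6
  Job (p=3,w=2): C=5, w*C=2*5=10
  Job (p=9,w=3): C=14, w*C=3*14=42
  Job (p=6,w=2): C=20, w*C=2*20=40
  Job (p=9,w=2): C=29, w*C=2*29=58
  Job (p=9,w=1): C=38, w*C=1*38=38
Total weighted completion time = 194

194


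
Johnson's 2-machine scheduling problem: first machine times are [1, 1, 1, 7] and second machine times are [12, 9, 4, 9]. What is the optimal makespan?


Apply Johnson's rule:
  Group 1 (a <= b): [(1, 1, 12), (2, 1, 9), (3, 1, 4), (4, 7, 9)]
  Group 2 (a > b): []
Optimal job order: [1, 2, 3, 4]
Schedule:
  Job 1: M1 done at 1, M2 done at 13
  Job 2: M1 done at 2, M2 done at 22
  Job 3: M1 done at 3, M2 done at 26
  Job 4: M1 done at 10, M2 done at 35
Makespan = 35

35


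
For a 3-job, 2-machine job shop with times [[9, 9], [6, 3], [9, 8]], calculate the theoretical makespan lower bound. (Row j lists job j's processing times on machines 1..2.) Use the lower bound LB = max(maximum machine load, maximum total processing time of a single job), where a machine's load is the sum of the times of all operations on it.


Machine loads:
  Machine 1: 9 + 6 + 9 = 24
  Machine 2: 9 + 3 + 8 = 20
Max machine load = 24
Job totals:
  Job 1: 18
  Job 2: 9
  Job 3: 17
Max job total = 18
Lower bound = max(24, 18) = 24

24


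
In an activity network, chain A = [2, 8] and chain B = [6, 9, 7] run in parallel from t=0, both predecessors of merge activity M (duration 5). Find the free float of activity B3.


ES(B3) = sum of predecessors on chain B = 15
EF(B3) = ES + duration = 15 + 7 = 22
Successor of B3 is M. ES(M) = max(sum(A), sum(B)) = max(10, 22) = 22
Free float = ES(successor) - EF(current) = 22 - 22 = 0

0


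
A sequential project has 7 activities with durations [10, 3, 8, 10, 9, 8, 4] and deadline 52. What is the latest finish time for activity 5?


LF(activity 5) = deadline - sum of successor durations
Successors: activities 6 through 7 with durations [8, 4]
Sum of successor durations = 12
LF = 52 - 12 = 40

40


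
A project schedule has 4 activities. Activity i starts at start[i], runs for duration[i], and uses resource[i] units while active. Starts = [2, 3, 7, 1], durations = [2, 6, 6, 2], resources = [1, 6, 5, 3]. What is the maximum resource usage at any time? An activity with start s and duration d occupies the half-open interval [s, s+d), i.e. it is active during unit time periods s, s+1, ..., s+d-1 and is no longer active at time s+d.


Each activity i is active on [start_i, start_i + duration_i).
Compute total resource usage per time slot:
  t=0: active resources = [], total = 0
  t=1: active resources = [3], total = 3
  t=2: active resources = [1, 3], total = 4
  t=3: active resources = [1, 6], total = 7
  t=4: active resources = [6], total = 6
  t=5: active resources = [6], total = 6
  t=6: active resources = [6], total = 6
  t=7: active resources = [6, 5], total = 11
  t=8: active resources = [6, 5], total = 11
  t=9: active resources = [5], total = 5
  t=10: active resources = [5], total = 5
  t=11: active resources = [5], total = 5
  t=12: active resources = [5], total = 5
Peak resource demand = 11

11


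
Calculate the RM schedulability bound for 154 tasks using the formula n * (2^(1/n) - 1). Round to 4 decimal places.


Compute 2^(1/154) = 1.0045111002
Subtract 1: 1.0045111002 - 1 = 0.0045111002
Multiply by n: 154 * 0.0045111002 = 0.6947094308
Round to 4 dp: 0.6947

0.6947


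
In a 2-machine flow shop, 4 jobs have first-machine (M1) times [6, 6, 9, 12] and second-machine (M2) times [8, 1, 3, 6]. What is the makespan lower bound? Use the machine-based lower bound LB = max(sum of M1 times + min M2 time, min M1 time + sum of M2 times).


LB1 = sum(M1 times) + min(M2 times) = 33 + 1 = 34
LB2 = min(M1 times) + sum(M2 times) = 6 + 18 = 24
Lower bound = max(LB1, LB2) = max(34, 24) = 34

34


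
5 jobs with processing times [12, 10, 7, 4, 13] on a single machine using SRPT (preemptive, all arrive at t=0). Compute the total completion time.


Since all jobs arrive at t=0, SRPT equals SPT ordering.
SPT order: [4, 7, 10, 12, 13]
Completion times:
  Job 1: p=4, C=4
  Job 2: p=7, C=11
  Job 3: p=10, C=21
  Job 4: p=12, C=33
  Job 5: p=13, C=46
Total completion time = 4 + 11 + 21 + 33 + 46 = 115

115


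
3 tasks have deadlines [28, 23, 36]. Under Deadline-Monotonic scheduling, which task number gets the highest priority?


Sort tasks by relative deadline (ascending):
  Task 2: deadline = 23
  Task 1: deadline = 28
  Task 3: deadline = 36
Priority order (highest first): [2, 1, 3]
Highest priority task = 2

2


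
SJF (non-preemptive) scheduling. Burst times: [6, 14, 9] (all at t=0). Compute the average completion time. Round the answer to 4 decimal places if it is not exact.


SJF order (ascending): [6, 9, 14]
Completion times:
  Job 1: burst=6, C=6
  Job 2: burst=9, C=15
  Job 3: burst=14, C=29
Average completion = 50/3 = 16.6667

16.6667


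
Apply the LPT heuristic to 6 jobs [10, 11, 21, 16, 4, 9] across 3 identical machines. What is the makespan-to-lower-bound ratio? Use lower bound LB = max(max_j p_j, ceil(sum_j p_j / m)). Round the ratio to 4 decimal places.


LPT order: [21, 16, 11, 10, 9, 4]
Machine loads after assignment: [25, 25, 21]
LPT makespan = 25
Lower bound = max(max_job, ceil(total/3)) = max(21, 24) = 24
Ratio = 25 / 24 = 1.0417

1.0417


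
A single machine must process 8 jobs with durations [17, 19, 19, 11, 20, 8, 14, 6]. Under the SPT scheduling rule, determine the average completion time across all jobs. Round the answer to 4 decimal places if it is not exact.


Sort jobs by processing time (SPT order): [6, 8, 11, 14, 17, 19, 19, 20]
Compute completion times sequentially:
  Job 1: processing = 6, completes at 6
  Job 2: processing = 8, completes at 14
  Job 3: processing = 11, completes at 25
  Job 4: processing = 14, completes at 39
  Job 5: processing = 17, completes at 56
  Job 6: processing = 19, completes at 75
  Job 7: processing = 19, completes at 94
  Job 8: processing = 20, completes at 114
Sum of completion times = 423
Average completion time = 423/8 = 52.875

52.875


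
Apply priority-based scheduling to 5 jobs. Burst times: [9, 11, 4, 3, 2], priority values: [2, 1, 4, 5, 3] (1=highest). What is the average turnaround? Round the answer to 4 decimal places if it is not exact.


Sort by priority (ascending = highest first):
Order: [(1, 11), (2, 9), (3, 2), (4, 4), (5, 3)]
Completion times:
  Priority 1, burst=11, C=11
  Priority 2, burst=9, C=20
  Priority 3, burst=2, C=22
  Priority 4, burst=4, C=26
  Priority 5, burst=3, C=29
Average turnaround = 108/5 = 21.6

21.6


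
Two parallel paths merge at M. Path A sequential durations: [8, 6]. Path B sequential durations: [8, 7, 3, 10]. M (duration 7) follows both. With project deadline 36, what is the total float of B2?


Forward pass: ES(B2) = sum of predecessors on chain B = 8
EF = ES + duration = 8 + 7 = 15
Backward pass: LF(M) = deadline = 36; LS(M) = 36 - 7 = 29
LF(B2) = LS(M) - sum(successors on chain B) = 29 - 13 = 16
LS = LF - duration = 16 - 7 = 9
Total float = LS - ES = 9 - 8 = 1

1


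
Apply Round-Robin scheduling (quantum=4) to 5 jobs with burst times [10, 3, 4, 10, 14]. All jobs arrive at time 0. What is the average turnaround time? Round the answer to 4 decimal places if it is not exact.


Time quantum = 4
Execution trace:
  J1 runs 4 units, time = 4
  J2 runs 3 units, time = 7
  J3 runs 4 units, time = 11
  J4 runs 4 units, time = 15
  J5 runs 4 units, time = 19
  J1 runs 4 units, time = 23
  J4 runs 4 units, time = 27
  J5 runs 4 units, time = 31
  J1 runs 2 units, time = 33
  J4 runs 2 units, time = 35
  J5 runs 4 units, time = 39
  J5 runs 2 units, time = 41
Finish times: [33, 7, 11, 35, 41]
Average turnaround = 127/5 = 25.4

25.4


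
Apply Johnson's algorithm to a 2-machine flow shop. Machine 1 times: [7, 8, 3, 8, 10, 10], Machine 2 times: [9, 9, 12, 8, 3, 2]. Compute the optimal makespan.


Apply Johnson's rule:
  Group 1 (a <= b): [(3, 3, 12), (1, 7, 9), (2, 8, 9), (4, 8, 8)]
  Group 2 (a > b): [(5, 10, 3), (6, 10, 2)]
Optimal job order: [3, 1, 2, 4, 5, 6]
Schedule:
  Job 3: M1 done at 3, M2 done at 15
  Job 1: M1 done at 10, M2 done at 24
  Job 2: M1 done at 18, M2 done at 33
  Job 4: M1 done at 26, M2 done at 41
  Job 5: M1 done at 36, M2 done at 44
  Job 6: M1 done at 46, M2 done at 48
Makespan = 48

48


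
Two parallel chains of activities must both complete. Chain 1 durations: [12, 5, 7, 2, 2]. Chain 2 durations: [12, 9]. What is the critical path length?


Path A total = 12 + 5 + 7 + 2 + 2 = 28
Path B total = 12 + 9 = 21
Critical path = longest path = max(28, 21) = 28

28


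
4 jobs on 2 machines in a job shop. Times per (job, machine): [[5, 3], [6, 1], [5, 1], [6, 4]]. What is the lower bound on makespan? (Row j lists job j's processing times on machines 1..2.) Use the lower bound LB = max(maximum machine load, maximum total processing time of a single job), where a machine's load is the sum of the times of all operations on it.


Machine loads:
  Machine 1: 5 + 6 + 5 + 6 = 22
  Machine 2: 3 + 1 + 1 + 4 = 9
Max machine load = 22
Job totals:
  Job 1: 8
  Job 2: 7
  Job 3: 6
  Job 4: 10
Max job total = 10
Lower bound = max(22, 10) = 22

22


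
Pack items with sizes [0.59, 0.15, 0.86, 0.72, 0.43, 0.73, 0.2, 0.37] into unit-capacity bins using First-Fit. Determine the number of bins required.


Place items sequentially using First-Fit:
  Item 0.59 -> new Bin 1
  Item 0.15 -> Bin 1 (now 0.74)
  Item 0.86 -> new Bin 2
  Item 0.72 -> new Bin 3
  Item 0.43 -> new Bin 4
  Item 0.73 -> new Bin 5
  Item 0.2 -> Bin 1 (now 0.94)
  Item 0.37 -> Bin 4 (now 0.8)
Total bins used = 5

5


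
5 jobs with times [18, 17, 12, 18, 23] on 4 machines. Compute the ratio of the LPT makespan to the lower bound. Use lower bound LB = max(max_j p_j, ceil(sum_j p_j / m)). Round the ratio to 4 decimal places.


LPT order: [23, 18, 18, 17, 12]
Machine loads after assignment: [23, 18, 18, 29]
LPT makespan = 29
Lower bound = max(max_job, ceil(total/4)) = max(23, 22) = 23
Ratio = 29 / 23 = 1.2609

1.2609


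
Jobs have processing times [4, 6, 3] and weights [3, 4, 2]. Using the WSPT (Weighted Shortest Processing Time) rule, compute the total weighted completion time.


Compute p/w ratios and sort ascending (WSPT): [(4, 3), (6, 4), (3, 2)]
Compute weighted completion times:
  Job (p=4,w=3): C=4, w*C=3*4=12
  Job (p=6,w=4): C=10, w*C=4*10=40
  Job (p=3,w=2): C=13, w*C=2*13=26
Total weighted completion time = 78

78


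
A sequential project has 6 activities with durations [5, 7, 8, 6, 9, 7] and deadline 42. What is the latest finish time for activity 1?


LF(activity 1) = deadline - sum of successor durations
Successors: activities 2 through 6 with durations [7, 8, 6, 9, 7]
Sum of successor durations = 37
LF = 42 - 37 = 5

5


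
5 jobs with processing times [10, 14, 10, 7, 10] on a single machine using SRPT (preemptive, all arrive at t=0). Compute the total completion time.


Since all jobs arrive at t=0, SRPT equals SPT ordering.
SPT order: [7, 10, 10, 10, 14]
Completion times:
  Job 1: p=7, C=7
  Job 2: p=10, C=17
  Job 3: p=10, C=27
  Job 4: p=10, C=37
  Job 5: p=14, C=51
Total completion time = 7 + 17 + 27 + 37 + 51 = 139

139


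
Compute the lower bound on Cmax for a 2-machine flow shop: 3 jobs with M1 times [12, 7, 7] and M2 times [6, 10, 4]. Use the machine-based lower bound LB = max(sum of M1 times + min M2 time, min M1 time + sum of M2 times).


LB1 = sum(M1 times) + min(M2 times) = 26 + 4 = 30
LB2 = min(M1 times) + sum(M2 times) = 7 + 20 = 27
Lower bound = max(LB1, LB2) = max(30, 27) = 30

30


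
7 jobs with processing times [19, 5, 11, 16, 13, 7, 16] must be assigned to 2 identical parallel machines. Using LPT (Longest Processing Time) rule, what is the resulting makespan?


Sort jobs in decreasing order (LPT): [19, 16, 16, 13, 11, 7, 5]
Assign each job to the least loaded machine:
  Machine 1: jobs [19, 13, 11], load = 43
  Machine 2: jobs [16, 16, 7, 5], load = 44
Makespan = max load = 44

44


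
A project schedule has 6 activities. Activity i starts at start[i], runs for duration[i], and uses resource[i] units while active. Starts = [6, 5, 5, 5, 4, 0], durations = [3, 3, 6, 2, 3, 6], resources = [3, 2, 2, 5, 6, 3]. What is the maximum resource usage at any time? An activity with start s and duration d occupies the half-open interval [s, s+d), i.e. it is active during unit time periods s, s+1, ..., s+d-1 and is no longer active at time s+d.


Each activity i is active on [start_i, start_i + duration_i).
Compute total resource usage per time slot:
  t=0: active resources = [3], total = 3
  t=1: active resources = [3], total = 3
  t=2: active resources = [3], total = 3
  t=3: active resources = [3], total = 3
  t=4: active resources = [6, 3], total = 9
  t=5: active resources = [2, 2, 5, 6, 3], total = 18
  t=6: active resources = [3, 2, 2, 5, 6], total = 18
  t=7: active resources = [3, 2, 2], total = 7
  t=8: active resources = [3, 2], total = 5
  t=9: active resources = [2], total = 2
  t=10: active resources = [2], total = 2
Peak resource demand = 18

18


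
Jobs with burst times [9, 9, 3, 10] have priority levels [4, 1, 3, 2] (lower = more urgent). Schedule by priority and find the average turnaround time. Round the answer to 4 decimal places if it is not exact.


Sort by priority (ascending = highest first):
Order: [(1, 9), (2, 10), (3, 3), (4, 9)]
Completion times:
  Priority 1, burst=9, C=9
  Priority 2, burst=10, C=19
  Priority 3, burst=3, C=22
  Priority 4, burst=9, C=31
Average turnaround = 81/4 = 20.25

20.25


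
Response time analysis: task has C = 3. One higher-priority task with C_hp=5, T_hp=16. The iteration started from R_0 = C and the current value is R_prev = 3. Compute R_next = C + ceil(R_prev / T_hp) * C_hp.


R_next = C + ceil(R_prev / T_hp) * C_hp
ceil(3 / 16) = ceil(0.1875) = 1
Interference = 1 * 5 = 5
R_next = 3 + 5 = 8

8


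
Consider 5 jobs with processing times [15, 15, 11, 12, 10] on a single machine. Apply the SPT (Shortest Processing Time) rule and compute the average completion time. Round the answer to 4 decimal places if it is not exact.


Sort jobs by processing time (SPT order): [10, 11, 12, 15, 15]
Compute completion times sequentially:
  Job 1: processing = 10, completes at 10
  Job 2: processing = 11, completes at 21
  Job 3: processing = 12, completes at 33
  Job 4: processing = 15, completes at 48
  Job 5: processing = 15, completes at 63
Sum of completion times = 175
Average completion time = 175/5 = 35.0

35.0


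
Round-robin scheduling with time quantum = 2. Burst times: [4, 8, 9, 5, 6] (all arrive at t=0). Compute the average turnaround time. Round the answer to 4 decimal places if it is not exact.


Time quantum = 2
Execution trace:
  J1 runs 2 units, time = 2
  J2 runs 2 units, time = 4
  J3 runs 2 units, time = 6
  J4 runs 2 units, time = 8
  J5 runs 2 units, time = 10
  J1 runs 2 units, time = 12
  J2 runs 2 units, time = 14
  J3 runs 2 units, time = 16
  J4 runs 2 units, time = 18
  J5 runs 2 units, time = 20
  J2 runs 2 units, time = 22
  J3 runs 2 units, time = 24
  J4 runs 1 units, time = 25
  J5 runs 2 units, time = 27
  J2 runs 2 units, time = 29
  J3 runs 2 units, time = 31
  J3 runs 1 units, time = 32
Finish times: [12, 29, 32, 25, 27]
Average turnaround = 125/5 = 25.0

25.0


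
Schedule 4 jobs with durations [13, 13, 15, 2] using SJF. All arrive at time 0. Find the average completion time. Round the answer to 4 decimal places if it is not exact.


SJF order (ascending): [2, 13, 13, 15]
Completion times:
  Job 1: burst=2, C=2
  Job 2: burst=13, C=15
  Job 3: burst=13, C=28
  Job 4: burst=15, C=43
Average completion = 88/4 = 22.0

22.0


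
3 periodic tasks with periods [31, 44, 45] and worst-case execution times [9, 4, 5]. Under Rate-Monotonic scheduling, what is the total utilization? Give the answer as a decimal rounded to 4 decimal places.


Compute individual utilizations (exact fractions):
  Task 1: C/T = 9/31 (approx. 0.2903)
  Task 2: C/T = 4/44 = 1/11 (approx. 0.0909)
  Task 3: C/T = 5/45 = 1/9 (approx. 0.1111)
Total utilization U = 9/31 + 1/11 + 1/9 = 1511/3069
Rounded to 4 decimal places: U = 0.4923
RM (Liu & Layland) bound for 3 tasks = 0.779763; compare with U = 1511/3069 (approx. 0.492343)
U <= bound, so schedulable by RM sufficient condition.

0.4923


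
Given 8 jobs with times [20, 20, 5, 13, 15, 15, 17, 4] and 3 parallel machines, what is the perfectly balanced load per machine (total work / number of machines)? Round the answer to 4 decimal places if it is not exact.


Total processing time = 20 + 20 + 5 + 13 + 15 + 15 + 17 + 4 = 109
Number of machines = 3
Ideal balanced load = 109 / 3 = 36.3333

36.3333


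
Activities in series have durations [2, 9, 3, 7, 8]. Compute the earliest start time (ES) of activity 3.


Activity 3 starts after activities 1 through 2 complete.
Predecessor durations: [2, 9]
ES = 2 + 9 = 11

11


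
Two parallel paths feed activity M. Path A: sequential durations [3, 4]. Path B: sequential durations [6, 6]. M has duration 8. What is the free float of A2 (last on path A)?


ES(A2) = sum of predecessors on chain A = 3
EF(A2) = ES + duration = 3 + 4 = 7
Successor of A2 is M. ES(M) = max(sum(A), sum(B)) = max(7, 12) = 12
Free float = ES(successor) - EF(current) = 12 - 7 = 5

5


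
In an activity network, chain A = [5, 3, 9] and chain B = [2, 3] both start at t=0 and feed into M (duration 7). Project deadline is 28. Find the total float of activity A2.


Forward pass: ES(A2) = sum of predecessors on chain A = 5
EF = ES + duration = 5 + 3 = 8
Backward pass: LF(M) = deadline = 28; LS(M) = 28 - 7 = 21
LF(A2) = LS(M) - sum(successors on chain A) = 21 - 9 = 12
LS = LF - duration = 12 - 3 = 9
Total float = LS - ES = 9 - 5 = 4

4


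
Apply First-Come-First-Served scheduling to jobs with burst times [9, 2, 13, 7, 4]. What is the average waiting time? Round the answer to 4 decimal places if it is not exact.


FCFS order (as given): [9, 2, 13, 7, 4]
Waiting times:
  Job 1: wait = 0
  Job 2: wait = 9
  Job 3: wait = 11
  Job 4: wait = 24
  Job 5: wait = 31
Sum of waiting times = 75
Average waiting time = 75/5 = 15.0

15.0


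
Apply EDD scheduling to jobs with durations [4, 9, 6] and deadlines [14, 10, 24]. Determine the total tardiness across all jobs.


Sort by due date (EDD order): [(9, 10), (4, 14), (6, 24)]
Compute completion times and tardiness:
  Job 1: p=9, d=10, C=9, tardiness=max(0,9-10)=0
  Job 2: p=4, d=14, C=13, tardiness=max(0,13-14)=0
  Job 3: p=6, d=24, C=19, tardiness=max(0,19-24)=0
Total tardiness = 0

0


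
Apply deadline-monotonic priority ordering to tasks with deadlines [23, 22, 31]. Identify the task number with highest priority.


Sort tasks by relative deadline (ascending):
  Task 2: deadline = 22
  Task 1: deadline = 23
  Task 3: deadline = 31
Priority order (highest first): [2, 1, 3]
Highest priority task = 2

2


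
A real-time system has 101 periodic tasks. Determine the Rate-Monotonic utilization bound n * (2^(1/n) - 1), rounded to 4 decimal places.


Compute 2^(1/101) = 1.0068864466
Subtract 1: 1.0068864466 - 1 = 0.0068864466
Multiply by n: 101 * 0.0068864466 = 0.6955311066
Round to 4 dp: 0.6955

0.6955


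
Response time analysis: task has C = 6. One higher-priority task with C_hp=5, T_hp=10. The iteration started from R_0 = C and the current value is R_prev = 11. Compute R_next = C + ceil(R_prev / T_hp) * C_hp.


R_next = C + ceil(R_prev / T_hp) * C_hp
ceil(11 / 10) = ceil(1.1) = 2
Interference = 2 * 5 = 10
R_next = 6 + 10 = 16

16


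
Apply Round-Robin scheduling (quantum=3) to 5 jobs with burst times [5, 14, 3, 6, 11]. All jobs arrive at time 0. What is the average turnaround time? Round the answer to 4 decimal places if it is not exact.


Time quantum = 3
Execution trace:
  J1 runs 3 units, time = 3
  J2 runs 3 units, time = 6
  J3 runs 3 units, time = 9
  J4 runs 3 units, time = 12
  J5 runs 3 units, time = 15
  J1 runs 2 units, time = 17
  J2 runs 3 units, time = 20
  J4 runs 3 units, time = 23
  J5 runs 3 units, time = 26
  J2 runs 3 units, time = 29
  J5 runs 3 units, time = 32
  J2 runs 3 units, time = 35
  J5 runs 2 units, time = 37
  J2 runs 2 units, time = 39
Finish times: [17, 39, 9, 23, 37]
Average turnaround = 125/5 = 25.0

25.0


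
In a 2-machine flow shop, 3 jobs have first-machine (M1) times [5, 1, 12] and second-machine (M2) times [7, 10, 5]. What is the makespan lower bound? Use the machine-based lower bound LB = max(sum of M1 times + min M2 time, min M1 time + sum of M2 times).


LB1 = sum(M1 times) + min(M2 times) = 18 + 5 = 23
LB2 = min(M1 times) + sum(M2 times) = 1 + 22 = 23
Lower bound = max(LB1, LB2) = max(23, 23) = 23

23


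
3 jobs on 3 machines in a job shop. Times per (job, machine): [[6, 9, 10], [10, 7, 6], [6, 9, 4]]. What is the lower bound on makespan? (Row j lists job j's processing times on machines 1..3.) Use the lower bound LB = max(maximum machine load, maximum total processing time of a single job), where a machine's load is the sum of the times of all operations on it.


Machine loads:
  Machine 1: 6 + 10 + 6 = 22
  Machine 2: 9 + 7 + 9 = 25
  Machine 3: 10 + 6 + 4 = 20
Max machine load = 25
Job totals:
  Job 1: 25
  Job 2: 23
  Job 3: 19
Max job total = 25
Lower bound = max(25, 25) = 25

25


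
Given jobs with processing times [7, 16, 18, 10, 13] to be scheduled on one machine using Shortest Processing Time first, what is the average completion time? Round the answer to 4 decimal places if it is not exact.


Sort jobs by processing time (SPT order): [7, 10, 13, 16, 18]
Compute completion times sequentially:
  Job 1: processing = 7, completes at 7
  Job 2: processing = 10, completes at 17
  Job 3: processing = 13, completes at 30
  Job 4: processing = 16, completes at 46
  Job 5: processing = 18, completes at 64
Sum of completion times = 164
Average completion time = 164/5 = 32.8

32.8


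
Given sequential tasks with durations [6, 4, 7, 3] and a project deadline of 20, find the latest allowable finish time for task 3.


LF(activity 3) = deadline - sum of successor durations
Successors: activities 4 through 4 with durations [3]
Sum of successor durations = 3
LF = 20 - 3 = 17

17


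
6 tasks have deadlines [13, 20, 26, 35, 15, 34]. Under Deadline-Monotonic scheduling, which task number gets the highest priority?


Sort tasks by relative deadline (ascending):
  Task 1: deadline = 13
  Task 5: deadline = 15
  Task 2: deadline = 20
  Task 3: deadline = 26
  Task 6: deadline = 34
  Task 4: deadline = 35
Priority order (highest first): [1, 5, 2, 3, 6, 4]
Highest priority task = 1

1
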